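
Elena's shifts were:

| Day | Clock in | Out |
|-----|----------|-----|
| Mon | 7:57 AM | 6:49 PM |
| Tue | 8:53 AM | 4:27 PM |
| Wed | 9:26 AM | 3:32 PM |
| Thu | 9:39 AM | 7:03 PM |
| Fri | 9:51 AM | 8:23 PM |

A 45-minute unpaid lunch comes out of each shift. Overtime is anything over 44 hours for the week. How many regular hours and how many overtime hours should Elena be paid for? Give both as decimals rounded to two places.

Regular 40.72 hours, overtime 0.00 hours

Mon: 7:57 AM–6:49 PM = 10 h 52 min; less 45 min break → 10 h 7 min
Tue: 8:53 AM–4:27 PM = 7 h 34 min; less 45 min break → 6 h 49 min
Wed: 9:26 AM–3:32 PM = 6 h 6 min; less 45 min break → 5 h 21 min
Thu: 9:39 AM–7:03 PM = 9 h 24 min; less 45 min break → 8 h 39 min
Fri: 9:51 AM–8:23 PM = 10 h 32 min; less 45 min break → 9 h 47 min
Total worked: 40 h 43 min = 40.72 h.
Threshold 44 h → overtime 0 h 0 min, regular 40 h 43 min.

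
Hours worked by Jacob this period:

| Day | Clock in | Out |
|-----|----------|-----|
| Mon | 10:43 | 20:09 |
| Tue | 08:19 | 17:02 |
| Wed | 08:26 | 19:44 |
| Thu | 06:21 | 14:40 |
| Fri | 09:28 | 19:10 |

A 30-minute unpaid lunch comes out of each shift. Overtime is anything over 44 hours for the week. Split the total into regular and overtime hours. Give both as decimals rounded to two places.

Regular 44.00 hours, overtime 0.97 hours

Mon: 10:43–20:09 = 9 h 26 min; less 30 min break → 8 h 56 min
Tue: 08:19–17:02 = 8 h 43 min; less 30 min break → 8 h 13 min
Wed: 08:26–19:44 = 11 h 18 min; less 30 min break → 10 h 48 min
Thu: 06:21–14:40 = 8 h 19 min; less 30 min break → 7 h 49 min
Fri: 09:28–19:10 = 9 h 42 min; less 30 min break → 9 h 12 min
Total worked: 44 h 58 min = 44.97 h.
Threshold 44 h → overtime 0 h 58 min, regular 44 h 0 min.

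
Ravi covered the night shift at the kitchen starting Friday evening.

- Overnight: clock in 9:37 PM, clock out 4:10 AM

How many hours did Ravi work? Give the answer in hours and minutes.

Overnight: 9:37 PM → midnight = 2 h 23 min; midnight → 4:10 AM = 4 h 10 min; span 6 h 33 min

6 h 33 min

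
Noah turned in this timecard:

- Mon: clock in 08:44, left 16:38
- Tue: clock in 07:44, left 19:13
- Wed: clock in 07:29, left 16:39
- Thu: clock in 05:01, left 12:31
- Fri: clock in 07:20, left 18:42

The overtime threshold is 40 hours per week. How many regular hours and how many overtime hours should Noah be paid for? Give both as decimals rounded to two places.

Mon: 08:44–16:38 = 7 h 54 min
Tue: 07:44–19:13 = 11 h 29 min
Wed: 07:29–16:39 = 9 h 10 min
Thu: 05:01–12:31 = 7 h 30 min
Fri: 07:20–18:42 = 11 h 22 min
Total worked: 47 h 25 min = 47.42 h.
Threshold 40 h → overtime 7 h 25 min, regular 40 h 0 min.

Regular 40.00 hours, overtime 7.42 hours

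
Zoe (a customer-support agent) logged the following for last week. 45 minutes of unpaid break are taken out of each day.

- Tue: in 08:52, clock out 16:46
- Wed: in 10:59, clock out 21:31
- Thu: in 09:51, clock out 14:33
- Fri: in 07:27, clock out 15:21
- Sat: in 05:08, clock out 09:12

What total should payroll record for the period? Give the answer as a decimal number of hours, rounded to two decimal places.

Tue: 08:52–16:46 = 7 h 54 min; less 45 min break → 7 h 9 min
Wed: 10:59–21:31 = 10 h 32 min; less 45 min break → 9 h 47 min
Thu: 09:51–14:33 = 4 h 42 min; less 45 min break → 3 h 57 min
Fri: 07:27–15:21 = 7 h 54 min; less 45 min break → 7 h 9 min
Sat: 05:08–09:12 = 4 h 4 min; less 45 min break → 3 h 19 min
Total: 7 h 9 min + 9 h 47 min + 3 h 57 min + 7 h 9 min + 3 h 19 min = 31 h 21 min.

31.35 hours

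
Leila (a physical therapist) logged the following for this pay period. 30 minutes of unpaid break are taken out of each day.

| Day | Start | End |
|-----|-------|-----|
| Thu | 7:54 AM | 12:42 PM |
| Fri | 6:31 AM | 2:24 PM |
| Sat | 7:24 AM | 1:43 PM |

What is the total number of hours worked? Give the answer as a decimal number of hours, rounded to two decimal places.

17.50 hours

Thu: 7:54 AM–12:42 PM = 4 h 48 min; less 30 min break → 4 h 18 min
Fri: 6:31 AM–2:24 PM = 7 h 53 min; less 30 min break → 7 h 23 min
Sat: 7:24 AM–1:43 PM = 6 h 19 min; less 30 min break → 5 h 49 min
Total: 4 h 18 min + 7 h 23 min + 5 h 49 min = 17 h 30 min.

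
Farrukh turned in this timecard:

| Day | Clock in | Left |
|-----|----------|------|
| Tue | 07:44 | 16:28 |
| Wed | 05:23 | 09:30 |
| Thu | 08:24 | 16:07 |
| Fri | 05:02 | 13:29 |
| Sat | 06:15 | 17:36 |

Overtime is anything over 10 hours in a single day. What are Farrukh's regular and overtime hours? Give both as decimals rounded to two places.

Regular 39.02 hours, overtime 1.35 hours

Tue: 07:44–16:28 = 8 h 44 min
Wed: 05:23–09:30 = 4 h 7 min
Thu: 08:24–16:07 = 7 h 43 min
Fri: 05:02–13:29 = 8 h 27 min
Sat: 06:15–17:36 = 11 h 21 min
Tue reg 8 h 44 min / OT 0 h 0 min; Wed reg 4 h 7 min / OT 0 h 0 min; Thu reg 7 h 43 min / OT 0 h 0 min; Fri reg 8 h 27 min / OT 0 h 0 min; Sat reg 10 h 0 min / OT 1 h 21 min.
Totals: regular 39 h 1 min, overtime 1 h 21 min.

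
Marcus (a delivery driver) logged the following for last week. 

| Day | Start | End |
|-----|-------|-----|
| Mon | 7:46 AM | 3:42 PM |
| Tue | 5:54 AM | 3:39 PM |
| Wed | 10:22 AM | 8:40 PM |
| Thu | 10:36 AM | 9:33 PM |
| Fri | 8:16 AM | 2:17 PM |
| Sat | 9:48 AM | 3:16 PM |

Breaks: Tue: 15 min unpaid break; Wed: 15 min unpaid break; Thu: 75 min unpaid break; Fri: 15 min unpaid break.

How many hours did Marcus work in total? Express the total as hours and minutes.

Mon: 7:46 AM–3:42 PM = 7 h 56 min
Tue: 5:54 AM–3:39 PM = 9 h 45 min; less 15 min break → 9 h 30 min
Wed: 10:22 AM–8:40 PM = 10 h 18 min; less 15 min break → 10 h 3 min
Thu: 10:36 AM–9:33 PM = 10 h 57 min; less 75 min break → 9 h 42 min
Fri: 8:16 AM–2:17 PM = 6 h 1 min; less 15 min break → 5 h 46 min
Sat: 9:48 AM–3:16 PM = 5 h 28 min
Total: 7 h 56 min + 9 h 30 min + 10 h 3 min + 9 h 42 min + 5 h 46 min + 5 h 28 min = 48 h 25 min.

48 h 25 min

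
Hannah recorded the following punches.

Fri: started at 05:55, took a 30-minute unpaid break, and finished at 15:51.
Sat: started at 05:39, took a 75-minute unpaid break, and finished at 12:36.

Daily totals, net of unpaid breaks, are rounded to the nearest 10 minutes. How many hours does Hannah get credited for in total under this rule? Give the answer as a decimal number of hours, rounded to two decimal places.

Fri: 05:55–15:51 = 9 h 56 min − 30 min = 9 h 26 min → rounds to 9 h 30 min
Sat: 05:39–12:36 = 6 h 57 min − 75 min = 5 h 42 min → rounds to 5 h 40 min
Total credited: 15 h 10 min.

15.17 hours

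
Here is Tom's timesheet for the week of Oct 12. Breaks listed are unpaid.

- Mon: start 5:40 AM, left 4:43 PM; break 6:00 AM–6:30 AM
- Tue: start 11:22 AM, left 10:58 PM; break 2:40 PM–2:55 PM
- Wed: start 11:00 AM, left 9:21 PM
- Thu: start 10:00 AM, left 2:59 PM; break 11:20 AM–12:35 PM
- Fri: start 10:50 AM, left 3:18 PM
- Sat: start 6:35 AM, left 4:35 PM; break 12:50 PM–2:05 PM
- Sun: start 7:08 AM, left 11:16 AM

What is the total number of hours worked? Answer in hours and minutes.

53 h 20 min

Mon: 5:40 AM–4:43 PM = 11 h 3 min; less 30 min break → 10 h 33 min
Tue: 11:22 AM–10:58 PM = 11 h 36 min; less 15 min break → 11 h 21 min
Wed: 11:00 AM–9:21 PM = 10 h 21 min
Thu: 10:00 AM–2:59 PM = 4 h 59 min; less 75 min break → 3 h 44 min
Fri: 10:50 AM–3:18 PM = 4 h 28 min
Sat: 6:35 AM–4:35 PM = 10 h 0 min; less 75 min break → 8 h 45 min
Sun: 7:08 AM–11:16 AM = 4 h 8 min
Total: 10 h 33 min + 11 h 21 min + 10 h 21 min + 3 h 44 min + 4 h 28 min + 8 h 45 min + 4 h 8 min = 53 h 20 min.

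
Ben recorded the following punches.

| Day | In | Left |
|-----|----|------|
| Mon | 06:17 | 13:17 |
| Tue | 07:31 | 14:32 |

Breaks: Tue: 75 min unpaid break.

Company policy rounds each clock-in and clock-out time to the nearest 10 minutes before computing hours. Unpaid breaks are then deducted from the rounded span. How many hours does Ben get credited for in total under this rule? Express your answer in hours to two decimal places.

12.75 hours

Mon: in 06:17→06:20, out 13:17→13:20; 7 h 0 min
Tue: in 07:31→07:30, out 14:32→14:30; 7 h 0 min − 75 min = 5 h 45 min
Total credited: 12 h 45 min.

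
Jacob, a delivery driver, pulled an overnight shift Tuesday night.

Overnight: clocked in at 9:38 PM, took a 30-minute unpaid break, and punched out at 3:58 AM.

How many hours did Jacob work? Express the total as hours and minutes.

5 h 50 min

Overnight: 9:38 PM → midnight = 2 h 22 min; midnight → 3:58 AM = 3 h 58 min; span 6 h 20 min; less 30 min break → 5 h 50 min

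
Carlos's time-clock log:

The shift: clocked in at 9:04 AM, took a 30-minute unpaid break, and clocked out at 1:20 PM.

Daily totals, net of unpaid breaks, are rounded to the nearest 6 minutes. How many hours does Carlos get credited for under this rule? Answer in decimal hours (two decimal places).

The shift: 9:04 AM–1:20 PM = 4 h 16 min − 30 min = 3 h 46 min → rounds to 3 h 48 min

3.80 hours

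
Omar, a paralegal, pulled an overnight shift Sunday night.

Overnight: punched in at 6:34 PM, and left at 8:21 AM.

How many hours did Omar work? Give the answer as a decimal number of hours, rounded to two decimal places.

13.78 hours

Overnight: 6:34 PM → midnight = 5 h 26 min; midnight → 8:21 AM = 8 h 21 min; span 13 h 47 min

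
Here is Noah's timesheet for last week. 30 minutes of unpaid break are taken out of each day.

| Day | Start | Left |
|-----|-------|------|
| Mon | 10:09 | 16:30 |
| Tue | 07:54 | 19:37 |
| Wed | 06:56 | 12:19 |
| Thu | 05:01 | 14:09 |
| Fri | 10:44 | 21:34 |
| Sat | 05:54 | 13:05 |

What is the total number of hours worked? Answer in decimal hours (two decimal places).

47.60 hours

Mon: 10:09–16:30 = 6 h 21 min; less 30 min break → 5 h 51 min
Tue: 07:54–19:37 = 11 h 43 min; less 30 min break → 11 h 13 min
Wed: 06:56–12:19 = 5 h 23 min; less 30 min break → 4 h 53 min
Thu: 05:01–14:09 = 9 h 8 min; less 30 min break → 8 h 38 min
Fri: 10:44–21:34 = 10 h 50 min; less 30 min break → 10 h 20 min
Sat: 05:54–13:05 = 7 h 11 min; less 30 min break → 6 h 41 min
Total: 5 h 51 min + 11 h 13 min + 4 h 53 min + 8 h 38 min + 10 h 20 min + 6 h 41 min = 47 h 36 min.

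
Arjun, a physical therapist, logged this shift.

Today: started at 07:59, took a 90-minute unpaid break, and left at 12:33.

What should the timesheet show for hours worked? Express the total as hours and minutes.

3 h 4 min

Today: 07:59–12:33 = 4 h 34 min; less 90 min break → 3 h 4 min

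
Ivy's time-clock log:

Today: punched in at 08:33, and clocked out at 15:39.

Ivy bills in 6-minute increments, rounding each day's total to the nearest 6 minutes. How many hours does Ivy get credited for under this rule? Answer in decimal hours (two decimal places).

Today: 08:33–15:39 = 7 h 6 min → rounds to 7 h 6 min

7.10 hours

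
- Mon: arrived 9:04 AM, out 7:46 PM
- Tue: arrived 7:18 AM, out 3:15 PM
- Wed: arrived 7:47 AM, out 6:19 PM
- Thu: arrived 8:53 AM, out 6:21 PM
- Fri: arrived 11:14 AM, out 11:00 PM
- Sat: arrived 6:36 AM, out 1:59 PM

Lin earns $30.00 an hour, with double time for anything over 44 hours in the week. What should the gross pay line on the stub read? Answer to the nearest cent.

Mon: 9:04 AM–7:46 PM = 10 h 42 min
Tue: 7:18 AM–3:15 PM = 7 h 57 min
Wed: 7:47 AM–6:19 PM = 10 h 32 min
Thu: 8:53 AM–6:21 PM = 9 h 28 min
Fri: 11:14 AM–11:00 PM = 11 h 46 min
Sat: 6:36 AM–1:59 PM = 7 h 23 min
Total worked: 57 h 48 min = 3468 min.
Regular 44 h 0 min = 2640 min at $30.00/h; overtime 13 h 48 min = 828 min at $60.00/h.
Pay = (2640 × $30.00 + 828 × $60.00) ÷ 60 = $2148.00.

$2148.00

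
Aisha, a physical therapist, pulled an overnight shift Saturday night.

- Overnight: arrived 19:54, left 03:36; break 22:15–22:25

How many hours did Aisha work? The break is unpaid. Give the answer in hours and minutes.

Overnight: 19:54 → midnight = 4 h 6 min; midnight → 03:36 = 3 h 36 min; span 7 h 42 min; less 10 min break → 7 h 32 min

7 h 32 min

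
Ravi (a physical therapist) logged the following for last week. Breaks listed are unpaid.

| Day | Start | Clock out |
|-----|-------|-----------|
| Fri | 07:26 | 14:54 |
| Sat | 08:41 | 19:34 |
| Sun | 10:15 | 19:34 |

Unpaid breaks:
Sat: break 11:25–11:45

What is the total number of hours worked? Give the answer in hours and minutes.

27 h 20 min

Fri: 07:26–14:54 = 7 h 28 min
Sat: 08:41–19:34 = 10 h 53 min; less 20 min break → 10 h 33 min
Sun: 10:15–19:34 = 9 h 19 min
Total: 7 h 28 min + 10 h 33 min + 9 h 19 min = 27 h 20 min.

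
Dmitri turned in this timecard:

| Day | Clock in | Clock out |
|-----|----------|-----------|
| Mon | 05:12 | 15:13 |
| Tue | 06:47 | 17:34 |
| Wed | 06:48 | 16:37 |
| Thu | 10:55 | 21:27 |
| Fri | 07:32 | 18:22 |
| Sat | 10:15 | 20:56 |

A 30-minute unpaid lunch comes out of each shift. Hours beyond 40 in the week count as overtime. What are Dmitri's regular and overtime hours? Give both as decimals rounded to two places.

Mon: 05:12–15:13 = 10 h 1 min; less 30 min break → 9 h 31 min
Tue: 06:47–17:34 = 10 h 47 min; less 30 min break → 10 h 17 min
Wed: 06:48–16:37 = 9 h 49 min; less 30 min break → 9 h 19 min
Thu: 10:55–21:27 = 10 h 32 min; less 30 min break → 10 h 2 min
Fri: 07:32–18:22 = 10 h 50 min; less 30 min break → 10 h 20 min
Sat: 10:15–20:56 = 10 h 41 min; less 30 min break → 10 h 11 min
Total worked: 59 h 40 min = 59.67 h.
Threshold 40 h → overtime 19 h 40 min, regular 40 h 0 min.

Regular 40.00 hours, overtime 19.67 hours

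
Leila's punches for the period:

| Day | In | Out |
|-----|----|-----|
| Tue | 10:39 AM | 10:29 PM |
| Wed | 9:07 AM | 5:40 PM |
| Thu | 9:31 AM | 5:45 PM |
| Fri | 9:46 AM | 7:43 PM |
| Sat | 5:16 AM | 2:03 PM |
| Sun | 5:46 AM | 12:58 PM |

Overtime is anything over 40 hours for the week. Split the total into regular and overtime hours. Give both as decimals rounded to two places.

Regular 40.00 hours, overtime 14.55 hours

Tue: 10:39 AM–10:29 PM = 11 h 50 min
Wed: 9:07 AM–5:40 PM = 8 h 33 min
Thu: 9:31 AM–5:45 PM = 8 h 14 min
Fri: 9:46 AM–7:43 PM = 9 h 57 min
Sat: 5:16 AM–2:03 PM = 8 h 47 min
Sun: 5:46 AM–12:58 PM = 7 h 12 min
Total worked: 54 h 33 min = 54.55 h.
Threshold 40 h → overtime 14 h 33 min, regular 40 h 0 min.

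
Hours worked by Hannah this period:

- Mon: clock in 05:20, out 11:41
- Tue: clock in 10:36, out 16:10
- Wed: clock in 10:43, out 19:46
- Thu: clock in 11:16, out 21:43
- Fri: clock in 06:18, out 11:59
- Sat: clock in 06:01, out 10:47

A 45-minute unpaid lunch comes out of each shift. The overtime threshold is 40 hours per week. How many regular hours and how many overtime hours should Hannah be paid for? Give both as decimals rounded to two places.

Mon: 05:20–11:41 = 6 h 21 min; less 45 min break → 5 h 36 min
Tue: 10:36–16:10 = 5 h 34 min; less 45 min break → 4 h 49 min
Wed: 10:43–19:46 = 9 h 3 min; less 45 min break → 8 h 18 min
Thu: 11:16–21:43 = 10 h 27 min; less 45 min break → 9 h 42 min
Fri: 06:18–11:59 = 5 h 41 min; less 45 min break → 4 h 56 min
Sat: 06:01–10:47 = 4 h 46 min; less 45 min break → 4 h 1 min
Total worked: 37 h 22 min = 37.37 h.
Threshold 40 h → overtime 0 h 0 min, regular 37 h 22 min.

Regular 37.37 hours, overtime 0.00 hours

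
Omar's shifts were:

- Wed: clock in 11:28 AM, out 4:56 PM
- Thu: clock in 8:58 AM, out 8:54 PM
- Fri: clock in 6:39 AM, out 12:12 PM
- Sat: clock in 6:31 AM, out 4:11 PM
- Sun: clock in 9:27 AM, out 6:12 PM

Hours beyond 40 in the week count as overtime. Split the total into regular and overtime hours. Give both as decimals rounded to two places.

Regular 40.00 hours, overtime 1.37 hours

Wed: 11:28 AM–4:56 PM = 5 h 28 min
Thu: 8:58 AM–8:54 PM = 11 h 56 min
Fri: 6:39 AM–12:12 PM = 5 h 33 min
Sat: 6:31 AM–4:11 PM = 9 h 40 min
Sun: 9:27 AM–6:12 PM = 8 h 45 min
Total worked: 41 h 22 min = 41.37 h.
Threshold 40 h → overtime 1 h 22 min, regular 40 h 0 min.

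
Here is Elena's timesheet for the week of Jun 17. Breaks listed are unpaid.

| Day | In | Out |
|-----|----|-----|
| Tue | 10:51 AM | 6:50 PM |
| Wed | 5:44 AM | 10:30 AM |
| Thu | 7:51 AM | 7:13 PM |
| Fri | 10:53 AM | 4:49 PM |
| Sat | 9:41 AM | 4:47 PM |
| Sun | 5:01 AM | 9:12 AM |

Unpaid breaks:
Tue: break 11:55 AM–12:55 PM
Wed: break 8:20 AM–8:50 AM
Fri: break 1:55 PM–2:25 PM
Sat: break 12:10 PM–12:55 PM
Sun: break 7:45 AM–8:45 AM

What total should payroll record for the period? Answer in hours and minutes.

Tue: 10:51 AM–6:50 PM = 7 h 59 min; less 60 min break → 6 h 59 min
Wed: 5:44 AM–10:30 AM = 4 h 46 min; less 30 min break → 4 h 16 min
Thu: 7:51 AM–7:13 PM = 11 h 22 min
Fri: 10:53 AM–4:49 PM = 5 h 56 min; less 30 min break → 5 h 26 min
Sat: 9:41 AM–4:47 PM = 7 h 6 min; less 45 min break → 6 h 21 min
Sun: 5:01 AM–9:12 AM = 4 h 11 min; less 60 min break → 3 h 11 min
Total: 6 h 59 min + 4 h 16 min + 11 h 22 min + 5 h 26 min + 6 h 21 min + 3 h 11 min = 37 h 35 min.

37 h 35 min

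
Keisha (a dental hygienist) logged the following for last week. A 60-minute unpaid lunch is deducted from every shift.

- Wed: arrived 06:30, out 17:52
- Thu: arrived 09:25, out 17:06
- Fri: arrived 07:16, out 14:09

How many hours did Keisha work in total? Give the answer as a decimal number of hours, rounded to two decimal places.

Wed: 06:30–17:52 = 11 h 22 min; less 60 min break → 10 h 22 min
Thu: 09:25–17:06 = 7 h 41 min; less 60 min break → 6 h 41 min
Fri: 07:16–14:09 = 6 h 53 min; less 60 min break → 5 h 53 min
Total: 10 h 22 min + 6 h 41 min + 5 h 53 min = 22 h 56 min.

22.93 hours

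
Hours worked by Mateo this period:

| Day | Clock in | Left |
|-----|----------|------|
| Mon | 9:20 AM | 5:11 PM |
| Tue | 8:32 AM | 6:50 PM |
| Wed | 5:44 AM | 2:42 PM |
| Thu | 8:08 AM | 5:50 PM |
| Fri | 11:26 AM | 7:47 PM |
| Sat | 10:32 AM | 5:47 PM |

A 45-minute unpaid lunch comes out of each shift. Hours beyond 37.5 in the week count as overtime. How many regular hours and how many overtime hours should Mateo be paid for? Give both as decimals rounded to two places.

Mon: 9:20 AM–5:11 PM = 7 h 51 min; less 45 min break → 7 h 6 min
Tue: 8:32 AM–6:50 PM = 10 h 18 min; less 45 min break → 9 h 33 min
Wed: 5:44 AM–2:42 PM = 8 h 58 min; less 45 min break → 8 h 13 min
Thu: 8:08 AM–5:50 PM = 9 h 42 min; less 45 min break → 8 h 57 min
Fri: 11:26 AM–7:47 PM = 8 h 21 min; less 45 min break → 7 h 36 min
Sat: 10:32 AM–5:47 PM = 7 h 15 min; less 45 min break → 6 h 30 min
Total worked: 47 h 55 min = 47.92 h.
Threshold 37.5 h → overtime 10 h 25 min, regular 37 h 30 min.

Regular 37.50 hours, overtime 10.42 hours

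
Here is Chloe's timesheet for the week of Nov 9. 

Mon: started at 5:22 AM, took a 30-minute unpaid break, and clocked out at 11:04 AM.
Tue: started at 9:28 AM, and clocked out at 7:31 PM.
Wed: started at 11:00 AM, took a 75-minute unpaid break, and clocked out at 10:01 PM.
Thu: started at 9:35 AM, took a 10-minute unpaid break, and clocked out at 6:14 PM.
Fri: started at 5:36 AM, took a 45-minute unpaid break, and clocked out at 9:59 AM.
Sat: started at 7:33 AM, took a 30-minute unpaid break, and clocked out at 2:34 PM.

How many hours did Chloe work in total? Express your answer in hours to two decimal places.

Mon: 5:22 AM–11:04 AM = 5 h 42 min; less 30 min break → 5 h 12 min
Tue: 9:28 AM–7:31 PM = 10 h 3 min
Wed: 11:00 AM–10:01 PM = 11 h 1 min; less 75 min break → 9 h 46 min
Thu: 9:35 AM–6:14 PM = 8 h 39 min; less 10 min break → 8 h 29 min
Fri: 5:36 AM–9:59 AM = 4 h 23 min; less 45 min break → 3 h 38 min
Sat: 7:33 AM–2:34 PM = 7 h 1 min; less 30 min break → 6 h 31 min
Total: 5 h 12 min + 10 h 3 min + 9 h 46 min + 8 h 29 min + 3 h 38 min + 6 h 31 min = 43 h 39 min.

43.65 hours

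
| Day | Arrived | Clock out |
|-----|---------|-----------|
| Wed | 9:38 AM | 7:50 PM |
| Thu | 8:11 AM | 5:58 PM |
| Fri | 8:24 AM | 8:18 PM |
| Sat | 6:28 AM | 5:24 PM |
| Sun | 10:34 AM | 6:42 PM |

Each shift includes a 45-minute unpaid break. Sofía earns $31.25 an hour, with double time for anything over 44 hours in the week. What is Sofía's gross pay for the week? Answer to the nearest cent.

$1575.00

Wed: 9:38 AM–7:50 PM = 10 h 12 min; less 45 min break → 9 h 27 min
Thu: 8:11 AM–5:58 PM = 9 h 47 min; less 45 min break → 9 h 2 min
Fri: 8:24 AM–8:18 PM = 11 h 54 min; less 45 min break → 11 h 9 min
Sat: 6:28 AM–5:24 PM = 10 h 56 min; less 45 min break → 10 h 11 min
Sun: 10:34 AM–6:42 PM = 8 h 8 min; less 45 min break → 7 h 23 min
Total worked: 47 h 12 min = 2832 min.
Regular 44 h 0 min = 2640 min at $31.25/h; overtime 3 h 12 min = 192 min at $62.50/h.
Pay = (2640 × $31.25 + 192 × $62.50) ÷ 60 = $1575.00.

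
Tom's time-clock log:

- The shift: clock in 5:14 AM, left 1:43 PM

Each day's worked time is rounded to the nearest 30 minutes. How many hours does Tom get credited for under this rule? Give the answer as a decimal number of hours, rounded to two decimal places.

The shift: 5:14 AM–1:43 PM = 8 h 29 min → rounds to 8 h 30 min

8.50 hours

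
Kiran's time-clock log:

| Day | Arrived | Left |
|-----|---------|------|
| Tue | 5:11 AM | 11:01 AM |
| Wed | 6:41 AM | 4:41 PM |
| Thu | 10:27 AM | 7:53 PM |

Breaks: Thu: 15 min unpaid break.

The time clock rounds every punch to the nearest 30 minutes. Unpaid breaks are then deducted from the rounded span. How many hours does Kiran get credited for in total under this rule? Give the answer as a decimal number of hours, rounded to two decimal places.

25.25 hours

Tue: in 5:11 AM→5:00 AM, out 11:01 AM→11:00 AM; 6 h 0 min
Wed: in 6:41 AM→6:30 AM, out 4:41 PM→4:30 PM; 10 h 0 min
Thu: in 10:27 AM→10:30 AM, out 7:53 PM→8:00 PM; 9 h 30 min − 15 min = 9 h 15 min
Total credited: 25 h 15 min.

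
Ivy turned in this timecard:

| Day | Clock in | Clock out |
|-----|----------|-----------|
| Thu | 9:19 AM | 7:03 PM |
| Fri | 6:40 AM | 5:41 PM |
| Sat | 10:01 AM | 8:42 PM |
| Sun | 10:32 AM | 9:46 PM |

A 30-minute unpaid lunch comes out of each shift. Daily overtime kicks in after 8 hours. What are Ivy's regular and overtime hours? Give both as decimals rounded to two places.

Regular 32.00 hours, overtime 8.67 hours

Thu: 9:19 AM–7:03 PM = 9 h 44 min; less 30 min break → 9 h 14 min
Fri: 6:40 AM–5:41 PM = 11 h 1 min; less 30 min break → 10 h 31 min
Sat: 10:01 AM–8:42 PM = 10 h 41 min; less 30 min break → 10 h 11 min
Sun: 10:32 AM–9:46 PM = 11 h 14 min; less 30 min break → 10 h 44 min
Thu reg 8 h 0 min / OT 1 h 14 min; Fri reg 8 h 0 min / OT 2 h 31 min; Sat reg 8 h 0 min / OT 2 h 11 min; Sun reg 8 h 0 min / OT 2 h 44 min.
Totals: regular 32 h 0 min, overtime 8 h 40 min.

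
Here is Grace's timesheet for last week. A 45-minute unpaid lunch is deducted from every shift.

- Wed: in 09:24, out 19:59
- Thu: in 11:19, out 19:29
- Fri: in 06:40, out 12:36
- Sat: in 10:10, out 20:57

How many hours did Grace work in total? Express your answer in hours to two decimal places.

Wed: 09:24–19:59 = 10 h 35 min; less 45 min break → 9 h 50 min
Thu: 11:19–19:29 = 8 h 10 min; less 45 min break → 7 h 25 min
Fri: 06:40–12:36 = 5 h 56 min; less 45 min break → 5 h 11 min
Sat: 10:10–20:57 = 10 h 47 min; less 45 min break → 10 h 2 min
Total: 9 h 50 min + 7 h 25 min + 5 h 11 min + 10 h 2 min = 32 h 28 min.

32.47 hours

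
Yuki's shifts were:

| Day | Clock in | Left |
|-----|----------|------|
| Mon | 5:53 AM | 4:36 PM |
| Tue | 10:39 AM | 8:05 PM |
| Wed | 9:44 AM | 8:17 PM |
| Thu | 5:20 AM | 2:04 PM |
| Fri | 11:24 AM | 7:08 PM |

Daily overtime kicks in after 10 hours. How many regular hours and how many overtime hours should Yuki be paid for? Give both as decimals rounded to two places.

Regular 45.90 hours, overtime 1.27 hours

Mon: 5:53 AM–4:36 PM = 10 h 43 min
Tue: 10:39 AM–8:05 PM = 9 h 26 min
Wed: 9:44 AM–8:17 PM = 10 h 33 min
Thu: 5:20 AM–2:04 PM = 8 h 44 min
Fri: 11:24 AM–7:08 PM = 7 h 44 min
Mon reg 10 h 0 min / OT 0 h 43 min; Tue reg 9 h 26 min / OT 0 h 0 min; Wed reg 10 h 0 min / OT 0 h 33 min; Thu reg 8 h 44 min / OT 0 h 0 min; Fri reg 7 h 44 min / OT 0 h 0 min.
Totals: regular 45 h 54 min, overtime 1 h 16 min.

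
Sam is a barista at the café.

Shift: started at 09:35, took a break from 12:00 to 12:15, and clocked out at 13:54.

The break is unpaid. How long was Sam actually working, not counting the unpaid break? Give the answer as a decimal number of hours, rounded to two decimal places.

4.07 hours

Shift: 09:35–13:54 = 4 h 19 min; less 15 min break → 4 h 4 min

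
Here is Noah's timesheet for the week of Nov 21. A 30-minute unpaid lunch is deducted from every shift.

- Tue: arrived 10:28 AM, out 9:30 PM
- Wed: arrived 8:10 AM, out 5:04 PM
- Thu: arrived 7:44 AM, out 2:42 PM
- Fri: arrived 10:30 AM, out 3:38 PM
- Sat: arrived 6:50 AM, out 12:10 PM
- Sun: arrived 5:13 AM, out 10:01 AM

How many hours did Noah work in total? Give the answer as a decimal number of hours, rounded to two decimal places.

Tue: 10:28 AM–9:30 PM = 11 h 2 min; less 30 min break → 10 h 32 min
Wed: 8:10 AM–5:04 PM = 8 h 54 min; less 30 min break → 8 h 24 min
Thu: 7:44 AM–2:42 PM = 6 h 58 min; less 30 min break → 6 h 28 min
Fri: 10:30 AM–3:38 PM = 5 h 8 min; less 30 min break → 4 h 38 min
Sat: 6:50 AM–12:10 PM = 5 h 20 min; less 30 min break → 4 h 50 min
Sun: 5:13 AM–10:01 AM = 4 h 48 min; less 30 min break → 4 h 18 min
Total: 10 h 32 min + 8 h 24 min + 6 h 28 min + 4 h 38 min + 4 h 50 min + 4 h 18 min = 39 h 10 min.

39.17 hours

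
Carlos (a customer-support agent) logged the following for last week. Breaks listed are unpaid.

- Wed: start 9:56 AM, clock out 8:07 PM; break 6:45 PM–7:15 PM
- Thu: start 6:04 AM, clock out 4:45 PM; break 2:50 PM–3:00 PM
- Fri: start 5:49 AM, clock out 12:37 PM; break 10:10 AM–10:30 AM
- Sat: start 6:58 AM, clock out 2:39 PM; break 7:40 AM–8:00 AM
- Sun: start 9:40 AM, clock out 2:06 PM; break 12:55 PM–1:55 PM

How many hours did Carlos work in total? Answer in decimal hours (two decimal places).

Wed: 9:56 AM–8:07 PM = 10 h 11 min; less 30 min break → 9 h 41 min
Thu: 6:04 AM–4:45 PM = 10 h 41 min; less 10 min break → 10 h 31 min
Fri: 5:49 AM–12:37 PM = 6 h 48 min; less 20 min break → 6 h 28 min
Sat: 6:58 AM–2:39 PM = 7 h 41 min; less 20 min break → 7 h 21 min
Sun: 9:40 AM–2:06 PM = 4 h 26 min; less 60 min break → 3 h 26 min
Total: 9 h 41 min + 10 h 31 min + 6 h 28 min + 7 h 21 min + 3 h 26 min = 37 h 27 min.

37.45 hours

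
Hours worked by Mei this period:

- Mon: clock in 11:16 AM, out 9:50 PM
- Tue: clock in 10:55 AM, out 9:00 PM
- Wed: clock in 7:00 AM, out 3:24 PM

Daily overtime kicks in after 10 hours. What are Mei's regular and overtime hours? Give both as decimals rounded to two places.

Regular 28.40 hours, overtime 0.65 hours

Mon: 11:16 AM–9:50 PM = 10 h 34 min
Tue: 10:55 AM–9:00 PM = 10 h 5 min
Wed: 7:00 AM–3:24 PM = 8 h 24 min
Mon reg 10 h 0 min / OT 0 h 34 min; Tue reg 10 h 0 min / OT 0 h 5 min; Wed reg 8 h 24 min / OT 0 h 0 min.
Totals: regular 28 h 24 min, overtime 0 h 39 min.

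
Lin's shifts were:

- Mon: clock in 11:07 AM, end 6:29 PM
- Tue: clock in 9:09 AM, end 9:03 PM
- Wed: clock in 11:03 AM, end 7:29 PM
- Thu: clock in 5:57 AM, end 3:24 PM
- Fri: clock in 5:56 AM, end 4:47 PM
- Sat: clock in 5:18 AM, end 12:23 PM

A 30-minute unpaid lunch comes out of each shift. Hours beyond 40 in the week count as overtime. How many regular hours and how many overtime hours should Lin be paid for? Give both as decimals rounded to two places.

Mon: 11:07 AM–6:29 PM = 7 h 22 min; less 30 min break → 6 h 52 min
Tue: 9:09 AM–9:03 PM = 11 h 54 min; less 30 min break → 11 h 24 min
Wed: 11:03 AM–7:29 PM = 8 h 26 min; less 30 min break → 7 h 56 min
Thu: 5:57 AM–3:24 PM = 9 h 27 min; less 30 min break → 8 h 57 min
Fri: 5:56 AM–4:47 PM = 10 h 51 min; less 30 min break → 10 h 21 min
Sat: 5:18 AM–12:23 PM = 7 h 5 min; less 30 min break → 6 h 35 min
Total worked: 52 h 5 min = 52.08 h.
Threshold 40 h → overtime 12 h 5 min, regular 40 h 0 min.

Regular 40.00 hours, overtime 12.08 hours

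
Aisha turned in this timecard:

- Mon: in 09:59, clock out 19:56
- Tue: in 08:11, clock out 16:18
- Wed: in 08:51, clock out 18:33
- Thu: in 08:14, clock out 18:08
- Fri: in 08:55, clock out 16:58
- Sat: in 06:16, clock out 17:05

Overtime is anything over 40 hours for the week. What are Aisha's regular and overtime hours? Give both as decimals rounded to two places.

Regular 40.00 hours, overtime 16.53 hours

Mon: 09:59–19:56 = 9 h 57 min
Tue: 08:11–16:18 = 8 h 7 min
Wed: 08:51–18:33 = 9 h 42 min
Thu: 08:14–18:08 = 9 h 54 min
Fri: 08:55–16:58 = 8 h 3 min
Sat: 06:16–17:05 = 10 h 49 min
Total worked: 56 h 32 min = 56.53 h.
Threshold 40 h → overtime 16 h 32 min, regular 40 h 0 min.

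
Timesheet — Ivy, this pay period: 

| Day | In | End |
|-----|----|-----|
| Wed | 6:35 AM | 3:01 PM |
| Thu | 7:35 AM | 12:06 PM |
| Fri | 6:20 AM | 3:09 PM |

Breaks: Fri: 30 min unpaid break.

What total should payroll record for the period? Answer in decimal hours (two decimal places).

Wed: 6:35 AM–3:01 PM = 8 h 26 min
Thu: 7:35 AM–12:06 PM = 4 h 31 min
Fri: 6:20 AM–3:09 PM = 8 h 49 min; less 30 min break → 8 h 19 min
Total: 8 h 26 min + 4 h 31 min + 8 h 19 min = 21 h 16 min.

21.27 hours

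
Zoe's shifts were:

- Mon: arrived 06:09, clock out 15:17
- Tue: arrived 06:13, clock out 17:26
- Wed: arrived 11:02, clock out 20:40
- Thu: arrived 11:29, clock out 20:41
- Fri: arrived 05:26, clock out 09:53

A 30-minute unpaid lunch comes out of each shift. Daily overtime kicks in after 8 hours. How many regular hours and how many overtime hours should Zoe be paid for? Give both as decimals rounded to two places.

Mon: 06:09–15:17 = 9 h 8 min; less 30 min break → 8 h 38 min
Tue: 06:13–17:26 = 11 h 13 min; less 30 min break → 10 h 43 min
Wed: 11:02–20:40 = 9 h 38 min; less 30 min break → 9 h 8 min
Thu: 11:29–20:41 = 9 h 12 min; less 30 min break → 8 h 42 min
Fri: 05:26–09:53 = 4 h 27 min; less 30 min break → 3 h 57 min
Mon reg 8 h 0 min / OT 0 h 38 min; Tue reg 8 h 0 min / OT 2 h 43 min; Wed reg 8 h 0 min / OT 1 h 8 min; Thu reg 8 h 0 min / OT 0 h 42 min; Fri reg 3 h 57 min / OT 0 h 0 min.
Totals: regular 35 h 57 min, overtime 5 h 11 min.

Regular 35.95 hours, overtime 5.18 hours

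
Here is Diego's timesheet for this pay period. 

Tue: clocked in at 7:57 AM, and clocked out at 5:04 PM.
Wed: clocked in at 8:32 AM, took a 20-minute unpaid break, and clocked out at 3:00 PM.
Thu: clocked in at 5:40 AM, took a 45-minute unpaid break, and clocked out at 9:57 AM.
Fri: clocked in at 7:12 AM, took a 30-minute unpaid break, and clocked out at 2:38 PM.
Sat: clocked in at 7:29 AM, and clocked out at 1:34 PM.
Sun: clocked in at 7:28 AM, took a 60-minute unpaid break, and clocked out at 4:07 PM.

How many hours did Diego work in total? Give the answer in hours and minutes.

Tue: 7:57 AM–5:04 PM = 9 h 7 min
Wed: 8:32 AM–3:00 PM = 6 h 28 min; less 20 min break → 6 h 8 min
Thu: 5:40 AM–9:57 AM = 4 h 17 min; less 45 min break → 3 h 32 min
Fri: 7:12 AM–2:38 PM = 7 h 26 min; less 30 min break → 6 h 56 min
Sat: 7:29 AM–1:34 PM = 6 h 5 min
Sun: 7:28 AM–4:07 PM = 8 h 39 min; less 60 min break → 7 h 39 min
Total: 9 h 7 min + 6 h 8 min + 3 h 32 min + 6 h 56 min + 6 h 5 min + 7 h 39 min = 39 h 27 min.

39 h 27 min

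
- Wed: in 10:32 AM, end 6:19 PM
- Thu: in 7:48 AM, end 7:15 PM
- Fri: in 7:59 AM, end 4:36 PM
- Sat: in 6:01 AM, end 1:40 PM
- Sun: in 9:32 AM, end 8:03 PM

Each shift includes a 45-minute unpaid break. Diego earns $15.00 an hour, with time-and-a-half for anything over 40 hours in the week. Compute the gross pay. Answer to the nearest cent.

Wed: 10:32 AM–6:19 PM = 7 h 47 min; less 45 min break → 7 h 2 min
Thu: 7:48 AM–7:15 PM = 11 h 27 min; less 45 min break → 10 h 42 min
Fri: 7:59 AM–4:36 PM = 8 h 37 min; less 45 min break → 7 h 52 min
Sat: 6:01 AM–1:40 PM = 7 h 39 min; less 45 min break → 6 h 54 min
Sun: 9:32 AM–8:03 PM = 10 h 31 min; less 45 min break → 9 h 46 min
Total worked: 42 h 16 min = 2536 min.
Regular 40 h 0 min = 2400 min at $15.00/h; overtime 2 h 16 min = 136 min at $22.50/h.
Pay = (2400 × $15.00 + 136 × $22.50) ÷ 60 = $651.00.

$651.00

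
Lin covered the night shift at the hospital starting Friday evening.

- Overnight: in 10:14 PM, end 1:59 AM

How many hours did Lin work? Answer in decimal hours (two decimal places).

Overnight: 10:14 PM → midnight = 1 h 46 min; midnight → 1:59 AM = 1 h 59 min; span 3 h 45 min

3.75 hours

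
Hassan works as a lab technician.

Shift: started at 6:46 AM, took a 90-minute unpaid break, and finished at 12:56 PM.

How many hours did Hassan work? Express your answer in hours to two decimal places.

4.67 hours

Shift: 6:46 AM–12:56 PM = 6 h 10 min; less 90 min break → 4 h 40 min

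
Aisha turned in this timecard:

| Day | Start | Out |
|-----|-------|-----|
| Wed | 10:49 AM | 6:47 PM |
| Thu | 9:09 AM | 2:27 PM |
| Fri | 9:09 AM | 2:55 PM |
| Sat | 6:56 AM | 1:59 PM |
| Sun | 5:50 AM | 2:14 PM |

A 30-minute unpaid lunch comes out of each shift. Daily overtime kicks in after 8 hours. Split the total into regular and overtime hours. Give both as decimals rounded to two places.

Wed: 10:49 AM–6:47 PM = 7 h 58 min; less 30 min break → 7 h 28 min
Thu: 9:09 AM–2:27 PM = 5 h 18 min; less 30 min break → 4 h 48 min
Fri: 9:09 AM–2:55 PM = 5 h 46 min; less 30 min break → 5 h 16 min
Sat: 6:56 AM–1:59 PM = 7 h 3 min; less 30 min break → 6 h 33 min
Sun: 5:50 AM–2:14 PM = 8 h 24 min; less 30 min break → 7 h 54 min
Wed reg 7 h 28 min / OT 0 h 0 min; Thu reg 4 h 48 min / OT 0 h 0 min; Fri reg 5 h 16 min / OT 0 h 0 min; Sat reg 6 h 33 min / OT 0 h 0 min; Sun reg 7 h 54 min / OT 0 h 0 min.
Totals: regular 31 h 59 min, overtime 0 h 0 min.

Regular 31.98 hours, overtime 0.00 hours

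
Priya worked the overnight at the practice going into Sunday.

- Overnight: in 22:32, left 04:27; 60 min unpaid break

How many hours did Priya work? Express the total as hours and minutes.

4 h 55 min

Overnight: 22:32 → midnight = 1 h 28 min; midnight → 04:27 = 4 h 27 min; span 5 h 55 min; less 60 min break → 4 h 55 min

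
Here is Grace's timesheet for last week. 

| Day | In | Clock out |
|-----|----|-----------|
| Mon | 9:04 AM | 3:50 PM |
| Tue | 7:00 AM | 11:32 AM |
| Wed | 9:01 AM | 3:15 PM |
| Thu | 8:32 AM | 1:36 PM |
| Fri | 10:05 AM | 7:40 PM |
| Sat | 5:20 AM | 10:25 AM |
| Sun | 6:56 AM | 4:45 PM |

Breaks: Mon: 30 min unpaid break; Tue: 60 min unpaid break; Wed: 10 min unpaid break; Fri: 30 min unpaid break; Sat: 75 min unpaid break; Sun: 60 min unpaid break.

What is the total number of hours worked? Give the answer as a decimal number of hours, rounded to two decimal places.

Mon: 9:04 AM–3:50 PM = 6 h 46 min; less 30 min break → 6 h 16 min
Tue: 7:00 AM–11:32 AM = 4 h 32 min; less 60 min break → 3 h 32 min
Wed: 9:01 AM–3:15 PM = 6 h 14 min; less 10 min break → 6 h 4 min
Thu: 8:32 AM–1:36 PM = 5 h 4 min
Fri: 10:05 AM–7:40 PM = 9 h 35 min; less 30 min break → 9 h 5 min
Sat: 5:20 AM–10:25 AM = 5 h 5 min; less 75 min break → 3 h 50 min
Sun: 6:56 AM–4:45 PM = 9 h 49 min; less 60 min break → 8 h 49 min
Total: 6 h 16 min + 3 h 32 min + 6 h 4 min + 5 h 4 min + 9 h 5 min + 3 h 50 min + 8 h 49 min = 42 h 40 min.

42.67 hours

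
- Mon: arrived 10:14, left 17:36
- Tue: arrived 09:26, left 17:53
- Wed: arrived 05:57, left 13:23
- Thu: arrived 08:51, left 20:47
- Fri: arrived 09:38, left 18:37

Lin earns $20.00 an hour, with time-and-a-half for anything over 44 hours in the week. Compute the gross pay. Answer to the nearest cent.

Mon: 10:14–17:36 = 7 h 22 min
Tue: 09:26–17:53 = 8 h 27 min
Wed: 05:57–13:23 = 7 h 26 min
Thu: 08:51–20:47 = 11 h 56 min
Fri: 09:38–18:37 = 8 h 59 min
Total worked: 44 h 10 min = 2650 min.
Regular 44 h 0 min = 2640 min at $20.00/h; overtime 0 h 10 min = 10 min at $30.00/h.
Pay = (2640 × $20.00 + 10 × $30.00) ÷ 60 = $885.00.

$885.00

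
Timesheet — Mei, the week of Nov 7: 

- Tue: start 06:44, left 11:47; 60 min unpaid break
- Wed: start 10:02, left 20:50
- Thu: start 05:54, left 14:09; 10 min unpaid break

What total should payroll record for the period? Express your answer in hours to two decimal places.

22.93 hours

Tue: 06:44–11:47 = 5 h 3 min; less 60 min break → 4 h 3 min
Wed: 10:02–20:50 = 10 h 48 min
Thu: 05:54–14:09 = 8 h 15 min; less 10 min break → 8 h 5 min
Total: 4 h 3 min + 10 h 48 min + 8 h 5 min = 22 h 56 min.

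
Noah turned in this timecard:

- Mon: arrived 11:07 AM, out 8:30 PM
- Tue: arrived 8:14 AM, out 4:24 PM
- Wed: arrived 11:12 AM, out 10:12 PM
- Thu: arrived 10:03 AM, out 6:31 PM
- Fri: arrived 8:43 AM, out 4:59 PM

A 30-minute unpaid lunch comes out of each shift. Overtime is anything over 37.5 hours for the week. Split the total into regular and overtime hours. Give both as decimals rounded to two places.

Regular 37.50 hours, overtime 5.28 hours

Mon: 11:07 AM–8:30 PM = 9 h 23 min; less 30 min break → 8 h 53 min
Tue: 8:14 AM–4:24 PM = 8 h 10 min; less 30 min break → 7 h 40 min
Wed: 11:12 AM–10:12 PM = 11 h 0 min; less 30 min break → 10 h 30 min
Thu: 10:03 AM–6:31 PM = 8 h 28 min; less 30 min break → 7 h 58 min
Fri: 8:43 AM–4:59 PM = 8 h 16 min; less 30 min break → 7 h 46 min
Total worked: 42 h 47 min = 42.78 h.
Threshold 37.5 h → overtime 5 h 17 min, regular 37 h 30 min.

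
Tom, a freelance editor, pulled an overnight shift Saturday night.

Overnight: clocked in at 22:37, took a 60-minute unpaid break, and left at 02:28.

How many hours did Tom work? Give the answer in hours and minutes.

Overnight: 22:37 → midnight = 1 h 23 min; midnight → 02:28 = 2 h 28 min; span 3 h 51 min; less 60 min break → 2 h 51 min

2 h 51 min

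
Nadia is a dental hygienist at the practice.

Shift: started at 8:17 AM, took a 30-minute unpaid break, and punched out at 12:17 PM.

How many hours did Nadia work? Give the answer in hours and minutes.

3 h 30 min

Shift: 8:17 AM–12:17 PM = 4 h 0 min; less 30 min break → 3 h 30 min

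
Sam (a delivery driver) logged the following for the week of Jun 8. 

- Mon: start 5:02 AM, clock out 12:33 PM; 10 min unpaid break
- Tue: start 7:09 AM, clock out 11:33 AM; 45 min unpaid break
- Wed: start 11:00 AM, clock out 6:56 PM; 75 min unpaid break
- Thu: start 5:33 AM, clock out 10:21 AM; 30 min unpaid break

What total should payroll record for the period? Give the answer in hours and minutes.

Mon: 5:02 AM–12:33 PM = 7 h 31 min; less 10 min break → 7 h 21 min
Tue: 7:09 AM–11:33 AM = 4 h 24 min; less 45 min break → 3 h 39 min
Wed: 11:00 AM–6:56 PM = 7 h 56 min; less 75 min break → 6 h 41 min
Thu: 5:33 AM–10:21 AM = 4 h 48 min; less 30 min break → 4 h 18 min
Total: 7 h 21 min + 3 h 39 min + 6 h 41 min + 4 h 18 min = 21 h 59 min.

21 h 59 min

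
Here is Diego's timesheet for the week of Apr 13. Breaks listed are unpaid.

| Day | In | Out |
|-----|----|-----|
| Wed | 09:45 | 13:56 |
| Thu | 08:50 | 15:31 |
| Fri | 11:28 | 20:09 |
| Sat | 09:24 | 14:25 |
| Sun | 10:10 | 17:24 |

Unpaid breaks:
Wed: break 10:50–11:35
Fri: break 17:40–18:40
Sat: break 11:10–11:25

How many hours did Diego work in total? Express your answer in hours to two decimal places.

Wed: 09:45–13:56 = 4 h 11 min; less 45 min break → 3 h 26 min
Thu: 08:50–15:31 = 6 h 41 min
Fri: 11:28–20:09 = 8 h 41 min; less 60 min break → 7 h 41 min
Sat: 09:24–14:25 = 5 h 1 min; less 15 min break → 4 h 46 min
Sun: 10:10–17:24 = 7 h 14 min
Total: 3 h 26 min + 6 h 41 min + 7 h 41 min + 4 h 46 min + 7 h 14 min = 29 h 48 min.

29.80 hours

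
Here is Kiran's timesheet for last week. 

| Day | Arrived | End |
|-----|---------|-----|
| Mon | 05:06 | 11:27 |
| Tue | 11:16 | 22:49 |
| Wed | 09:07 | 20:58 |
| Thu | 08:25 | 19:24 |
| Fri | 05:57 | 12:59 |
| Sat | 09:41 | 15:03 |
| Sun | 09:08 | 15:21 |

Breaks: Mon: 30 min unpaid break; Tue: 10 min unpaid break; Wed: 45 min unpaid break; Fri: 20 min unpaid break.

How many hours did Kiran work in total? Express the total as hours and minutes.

Mon: 05:06–11:27 = 6 h 21 min; less 30 min break → 5 h 51 min
Tue: 11:16–22:49 = 11 h 33 min; less 10 min break → 11 h 23 min
Wed: 09:07–20:58 = 11 h 51 min; less 45 min break → 11 h 6 min
Thu: 08:25–19:24 = 10 h 59 min
Fri: 05:57–12:59 = 7 h 2 min; less 20 min break → 6 h 42 min
Sat: 09:41–15:03 = 5 h 22 min
Sun: 09:08–15:21 = 6 h 13 min
Total: 5 h 51 min + 11 h 23 min + 11 h 6 min + 10 h 59 min + 6 h 42 min + 5 h 22 min + 6 h 13 min = 57 h 36 min.

57 h 36 min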